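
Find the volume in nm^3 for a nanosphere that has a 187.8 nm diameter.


Radius r = 187.8/2 = 93.9 nm
Volume V = (4/3) * pi * r^3
V = (4/3) * pi * (93.9)^3
V = 3468050.29 nm^3

3468050.29


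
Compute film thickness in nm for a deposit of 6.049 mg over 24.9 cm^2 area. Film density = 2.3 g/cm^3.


Convert: m = 6.049 mg = 6.0490e-06 kg, A = 24.9 cm^2 = 2.4900e-03 m^2, rho = 2.3 g/cm^3 = 2300 kg/m^3
t = m / (A * rho)
t = 6.0490e-06 / (2.4900e-03 * 2300)
t = 1.0562e-06 m = 1056.2 nm

1056.2


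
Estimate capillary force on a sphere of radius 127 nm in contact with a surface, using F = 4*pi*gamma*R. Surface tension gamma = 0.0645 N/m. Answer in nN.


Convert radius: R = 127 nm = 1.27e-07 m
F = 4 * pi * gamma * R
F = 4 * pi * 0.0645 * 1.27e-07
F = 1.02937e-07 N = 102.9374 nN

102.9374


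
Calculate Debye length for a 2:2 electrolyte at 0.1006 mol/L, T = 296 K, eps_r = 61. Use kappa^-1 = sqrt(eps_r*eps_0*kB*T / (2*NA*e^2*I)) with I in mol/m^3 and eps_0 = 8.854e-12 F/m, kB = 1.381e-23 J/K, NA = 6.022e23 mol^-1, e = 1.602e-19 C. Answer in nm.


Ionic strength I = 0.1006 * 2^2 * 1000 = 402.4 mol/m^3
kappa^-1 = sqrt(61 * 8.854e-12 * 1.381e-23 * 296 / (2 * 6.022e23 * (1.602e-19)^2 * 402.4))
kappa^-1 = 0.421 nm

0.421


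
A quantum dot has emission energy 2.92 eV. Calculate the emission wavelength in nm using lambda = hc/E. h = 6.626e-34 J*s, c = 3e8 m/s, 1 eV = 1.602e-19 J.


Convert energy: E = 2.92 eV = 2.92 * 1.602e-19 = 4.67784e-19 J
lambda = h*c / E = 6.626e-34 * 3e8 / 4.67784e-19
lambda = 4.2494e-07 m = 424.9 nm

424.9


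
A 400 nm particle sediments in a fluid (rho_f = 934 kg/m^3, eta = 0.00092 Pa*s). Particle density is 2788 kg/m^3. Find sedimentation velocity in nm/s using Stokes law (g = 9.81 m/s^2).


Radius R = 400/2 nm = 2e-07 m
Density difference = 2788 - 934 = 1854 kg/m^3
v = 2 * R^2 * (rho_p - rho_f) * g / (9 * eta)
v = 2 * (2e-07)^2 * 1854 * 9.81 / (9 * 0.00092)
v = 1.75727e-07 m/s = 175.727 nm/s

175.727


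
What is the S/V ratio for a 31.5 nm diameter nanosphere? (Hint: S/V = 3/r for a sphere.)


Radius r = 31.5/2 = 15.75 nm
S/V = 3 / r = 3 / 15.75
S/V = 0.1905 nm^-1

0.1905


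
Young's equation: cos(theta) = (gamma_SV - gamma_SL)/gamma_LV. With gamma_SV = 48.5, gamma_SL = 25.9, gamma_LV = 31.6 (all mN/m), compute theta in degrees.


cos(theta) = (gamma_SV - gamma_SL) / gamma_LV
cos(theta) = (48.5 - 25.9) / 31.6
cos(theta) = 0.71519
theta = arccos(0.71519) = 44.34 degrees

44.34


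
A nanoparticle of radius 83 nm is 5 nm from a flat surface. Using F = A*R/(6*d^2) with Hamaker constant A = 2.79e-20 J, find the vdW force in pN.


Convert to SI: R = 83 nm = 8.3e-08 m, d = 5 nm = 5e-09 m
F = A * R / (6 * d^2)
F = 2.79e-20 * 8.3e-08 / (6 * (5e-09)^2)
F = 1.5438e-11 N = 15.438 pN

15.438


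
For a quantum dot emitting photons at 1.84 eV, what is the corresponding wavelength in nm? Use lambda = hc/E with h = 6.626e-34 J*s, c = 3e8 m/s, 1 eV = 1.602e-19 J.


Convert energy: E = 1.84 eV = 1.84 * 1.602e-19 = 2.94768e-19 J
lambda = h*c / E = 6.626e-34 * 3e8 / 2.94768e-19
lambda = 6.74361e-07 m = 674.4 nm

674.4


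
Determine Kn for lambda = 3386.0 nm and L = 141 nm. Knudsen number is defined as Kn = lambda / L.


Knudsen number Kn = lambda / L
Kn = 3386.0 / 141
Kn = 24.0142

24.0142


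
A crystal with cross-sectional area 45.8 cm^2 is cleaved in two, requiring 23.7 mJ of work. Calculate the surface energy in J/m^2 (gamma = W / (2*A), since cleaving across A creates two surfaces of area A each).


Convert: A = 45.8 cm^2 = 0.00458 m^2, W = 23.7 mJ = 0.0237 J
Cleaving exposes two faces of area A, so total new surface = 2*A and gamma = W / (2*A)
gamma = 0.0237 / (2 * 0.00458)
gamma = 2.587 J/m^2

2.587


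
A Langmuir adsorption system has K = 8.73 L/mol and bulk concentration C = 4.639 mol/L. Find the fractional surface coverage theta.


Langmuir isotherm: theta = K*C / (1 + K*C)
K*C = 8.73 * 4.639 = 40.49847
theta = 40.49847 / (1 + 40.49847) = 40.49847 / 41.49847
theta = 0.9759

0.9759


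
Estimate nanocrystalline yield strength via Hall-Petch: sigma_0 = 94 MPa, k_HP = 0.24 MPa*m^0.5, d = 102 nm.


d = 102 nm = 1.02e-07 m
sqrt(d) = 0.0003193744
Hall-Petch contribution = k / sqrt(d) = 0.24 / 0.0003193744 = 751.5 MPa
sigma = sigma_0 + k/sqrt(d) = 94 + 751.5 = 845.5 MPa

845.5


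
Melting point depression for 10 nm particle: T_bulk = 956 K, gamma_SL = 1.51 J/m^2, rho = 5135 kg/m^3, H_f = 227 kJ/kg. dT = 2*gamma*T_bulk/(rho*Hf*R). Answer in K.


Radius R = 10/2 = 5 nm = 5e-09 m
Convert H_f = 227 kJ/kg = 227000 J/kg
dT = 2 * gamma_SL * T_bulk / (rho * H_f * R)
dT = 2 * 1.51 * 956 / (5135 * 227000 * 5e-09)
dT = 495.4 K

495.4


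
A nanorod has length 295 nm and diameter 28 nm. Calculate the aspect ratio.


Aspect ratio AR = length / diameter
AR = 295 / 28
AR = 10.54

10.54


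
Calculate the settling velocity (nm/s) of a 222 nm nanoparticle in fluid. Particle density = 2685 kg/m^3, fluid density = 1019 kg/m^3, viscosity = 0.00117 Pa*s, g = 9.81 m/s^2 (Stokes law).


Radius R = 222/2 nm = 1.11e-07 m
Density difference = 2685 - 1019 = 1666 kg/m^3
v = 2 * R^2 * (rho_p - rho_f) * g / (9 * eta)
v = 2 * (1.11e-07)^2 * 1666 * 9.81 / (9 * 0.00117)
v = 3.82465e-08 m/s = 38.2465 nm/s

38.2465


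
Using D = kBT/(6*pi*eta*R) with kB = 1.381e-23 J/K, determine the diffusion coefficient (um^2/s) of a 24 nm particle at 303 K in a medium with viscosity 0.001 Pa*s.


Radius R = 24/2 = 12 nm = 1.2e-08 m
D = kB*T / (6*pi*eta*R)
D = 1.381e-23 * 303 / (6 * pi * 0.001 * 1.2e-08)
D = 1.84992e-11 m^2/s = 18.499 um^2/s

18.499


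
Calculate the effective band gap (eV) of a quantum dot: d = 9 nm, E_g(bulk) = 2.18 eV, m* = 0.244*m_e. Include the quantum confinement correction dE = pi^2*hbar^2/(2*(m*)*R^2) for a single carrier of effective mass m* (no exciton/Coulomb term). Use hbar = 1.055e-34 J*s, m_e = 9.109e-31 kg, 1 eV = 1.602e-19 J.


Radius R = 9/2 nm = 4.5e-09 m
Confinement energy dE = pi^2 * hbar^2 / (2 * m_eff * m_e * R^2)
dE = pi^2 * (1.055e-34)^2 / (2 * 0.244 * 9.109e-31 * (4.5e-09)^2) J, divided by 1.602e-19 J/eV
dE = 0.0762 eV
Total band gap = E_g(bulk) + dE = 2.18 + 0.0762 = 2.2562 eV

2.2562


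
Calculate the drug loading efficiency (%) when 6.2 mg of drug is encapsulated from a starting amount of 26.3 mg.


Drug loading efficiency = (drug loaded / drug initial) * 100
DLE = 6.2 / 26.3 * 100
DLE = 0.2357 * 100
DLE = 23.57%

23.57


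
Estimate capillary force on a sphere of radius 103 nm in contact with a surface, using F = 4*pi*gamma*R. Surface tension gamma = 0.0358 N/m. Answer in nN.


Convert radius: R = 103 nm = 1.03e-07 m
F = 4 * pi * gamma * R
F = 4 * pi * 0.0358 * 1.03e-07
F = 4.63372e-08 N = 46.3372 nN

46.3372


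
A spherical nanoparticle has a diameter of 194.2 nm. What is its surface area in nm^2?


Radius r = 194.2/2 = 97.1 nm
Surface area SA = 4 * pi * r^2
SA = 4 * pi * (97.1)^2
SA = 118480.89 nm^2

118480.89


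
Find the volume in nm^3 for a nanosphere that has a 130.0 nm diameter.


Radius r = 130.0/2 = 65 nm
Volume V = (4/3) * pi * r^3
V = (4/3) * pi * (65)^3
V = 1150346.51 nm^3

1150346.51


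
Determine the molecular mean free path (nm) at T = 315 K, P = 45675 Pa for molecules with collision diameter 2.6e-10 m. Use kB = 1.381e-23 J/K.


Mean free path: lambda = kB*T / (sqrt(2) * pi * d^2 * P)
lambda = 1.381e-23 * 315 / (sqrt(2) * pi * (2.6e-10)^2 * 45675)
lambda = 3.17113e-07 m
lambda = 317.11 nm

317.11


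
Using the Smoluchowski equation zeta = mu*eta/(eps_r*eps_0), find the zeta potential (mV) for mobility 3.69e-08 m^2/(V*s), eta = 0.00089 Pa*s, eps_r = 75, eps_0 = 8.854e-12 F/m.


Smoluchowski equation: zeta = mu * eta / (eps_r * eps_0)
zeta = 3.69e-08 * 0.00089 / (75 * 8.854e-12)
zeta = 0.049456 V = 49.46 mV

49.46


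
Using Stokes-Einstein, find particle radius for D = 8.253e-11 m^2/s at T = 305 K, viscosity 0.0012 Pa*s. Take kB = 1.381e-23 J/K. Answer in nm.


Stokes-Einstein: R = kB*T / (6*pi*eta*D)
R = 1.381e-23 * 305 / (6 * pi * 0.0012 * 8.253e-11)
R = 2.25631e-09 m = 2.26 nm

2.26


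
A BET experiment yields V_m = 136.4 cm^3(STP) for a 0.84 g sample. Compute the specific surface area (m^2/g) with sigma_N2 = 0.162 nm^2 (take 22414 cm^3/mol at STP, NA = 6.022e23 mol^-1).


Number of moles in monolayer = V_m / 22414 = 136.4 / 22414 = 0.00608548
Number of molecules = moles * NA = 0.00608548 * 6.022e23
SA = molecules * sigma / mass
SA = (136.4 / 22414) * 6.022e23 * 0.162e-18 / 0.84
SA = 706.8 m^2/g

706.8


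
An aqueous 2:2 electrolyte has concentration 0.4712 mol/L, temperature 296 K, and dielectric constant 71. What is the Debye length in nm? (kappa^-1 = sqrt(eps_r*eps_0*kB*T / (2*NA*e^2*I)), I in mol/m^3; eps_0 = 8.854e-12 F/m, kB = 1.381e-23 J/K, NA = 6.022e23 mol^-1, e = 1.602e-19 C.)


Ionic strength I = 0.4712 * 2^2 * 1000 = 1884.8 mol/m^3
kappa^-1 = sqrt(71 * 8.854e-12 * 1.381e-23 * 296 / (2 * 6.022e23 * (1.602e-19)^2 * 1884.8))
kappa^-1 = 0.21 nm

0.21


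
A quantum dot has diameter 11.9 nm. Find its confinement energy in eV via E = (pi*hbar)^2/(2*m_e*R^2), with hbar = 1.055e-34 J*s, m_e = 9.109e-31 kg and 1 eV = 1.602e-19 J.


Radius R = 11.9/2 = 5.95 nm = 5.95e-09 m
E = (pi * 1.055e-34)^2 / (2 * 9.109e-31 * (5.95e-09)^2)
E(J) = 1.70322e-21
E = E(J) / 1.602e-19 = 0.0106 eV

0.0106


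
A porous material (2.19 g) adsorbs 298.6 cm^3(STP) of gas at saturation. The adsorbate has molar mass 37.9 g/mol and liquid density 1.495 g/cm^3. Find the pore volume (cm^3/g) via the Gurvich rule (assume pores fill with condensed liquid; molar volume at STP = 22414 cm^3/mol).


Moles adsorbed n = V_ads / 22414 = 298.6 / 22414 = 1.332203e-02 mol
Liquid volume V_liq = n * M / rho_liq = 1.332203e-02 * 37.9 / 1.495 = 0.33773 cm^3
Specific pore volume V_pore = V_liq / m_sample = 0.33773 / 2.19
V_pore = 0.1542 cm^3/g

0.1542


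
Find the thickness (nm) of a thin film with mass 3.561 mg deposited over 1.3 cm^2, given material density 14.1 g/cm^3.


Convert: m = 3.561 mg = 3.5610e-06 kg, A = 1.3 cm^2 = 1.3000e-04 m^2, rho = 14.1 g/cm^3 = 14100 kg/m^3
t = m / (A * rho)
t = 3.5610e-06 / (1.3000e-04 * 14100)
t = 1.9427e-06 m = 1942.7 nm

1942.7


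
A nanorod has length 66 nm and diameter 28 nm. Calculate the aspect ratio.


Aspect ratio AR = length / diameter
AR = 66 / 28
AR = 2.36

2.36


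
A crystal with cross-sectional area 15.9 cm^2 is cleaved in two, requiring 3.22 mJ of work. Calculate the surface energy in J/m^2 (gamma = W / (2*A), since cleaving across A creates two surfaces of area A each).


Convert: A = 15.9 cm^2 = 0.00159 m^2, W = 3.22 mJ = 0.00322 J
Cleaving exposes two faces of area A, so total new surface = 2*A and gamma = W / (2*A)
gamma = 0.00322 / (2 * 0.00159)
gamma = 1.013 J/m^2

1.013


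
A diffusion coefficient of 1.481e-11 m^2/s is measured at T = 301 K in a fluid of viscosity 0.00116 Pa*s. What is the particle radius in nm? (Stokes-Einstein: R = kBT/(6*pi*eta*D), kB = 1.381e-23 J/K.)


Stokes-Einstein: R = kB*T / (6*pi*eta*D)
R = 1.381e-23 * 301 / (6 * pi * 0.00116 * 1.481e-11)
R = 1.28365e-08 m = 12.84 nm

12.84


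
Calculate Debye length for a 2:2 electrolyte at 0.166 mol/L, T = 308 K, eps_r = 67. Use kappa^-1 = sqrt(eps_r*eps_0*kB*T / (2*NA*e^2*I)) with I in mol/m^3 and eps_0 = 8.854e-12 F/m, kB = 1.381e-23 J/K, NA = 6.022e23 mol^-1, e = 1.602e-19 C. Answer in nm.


Ionic strength I = 0.166 * 2^2 * 1000 = 664 mol/m^3
kappa^-1 = sqrt(67 * 8.854e-12 * 1.381e-23 * 308 / (2 * 6.022e23 * (1.602e-19)^2 * 664))
kappa^-1 = 0.351 nm

0.351


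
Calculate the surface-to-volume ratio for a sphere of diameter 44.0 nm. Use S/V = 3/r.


Radius r = 44.0/2 = 22 nm
S/V = 3 / r = 3 / 22
S/V = 0.1364 nm^-1

0.1364


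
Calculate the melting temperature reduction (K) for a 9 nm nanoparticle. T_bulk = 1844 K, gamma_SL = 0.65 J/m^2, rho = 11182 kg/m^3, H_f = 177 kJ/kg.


Radius R = 9/2 = 4.5 nm = 4.5e-09 m
Convert H_f = 177 kJ/kg = 177000 J/kg
dT = 2 * gamma_SL * T_bulk / (rho * H_f * R)
dT = 2 * 0.65 * 1844 / (11182 * 177000 * 4.5e-09)
dT = 269.2 K

269.2


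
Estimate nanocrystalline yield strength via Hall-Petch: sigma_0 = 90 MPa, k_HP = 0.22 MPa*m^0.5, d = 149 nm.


d = 149 nm = 1.49e-07 m
sqrt(d) = 0.0003860052
Hall-Petch contribution = k / sqrt(d) = 0.22 / 0.0003860052 = 569.9 MPa
sigma = sigma_0 + k/sqrt(d) = 90 + 569.9 = 659.9 MPa

659.9


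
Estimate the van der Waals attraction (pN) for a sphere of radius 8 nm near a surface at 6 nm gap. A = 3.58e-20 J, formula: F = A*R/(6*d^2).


Convert to SI: R = 8 nm = 8e-09 m, d = 6 nm = 6e-09 m
F = A * R / (6 * d^2)
F = 3.58e-20 * 8e-09 / (6 * (6e-09)^2)
F = 1.32593e-12 N = 1.326 pN

1.326


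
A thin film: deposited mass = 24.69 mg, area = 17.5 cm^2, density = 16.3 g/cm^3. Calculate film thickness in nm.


Convert: m = 24.69 mg = 2.4690e-05 kg, A = 17.5 cm^2 = 1.7500e-03 m^2, rho = 16.3 g/cm^3 = 16300 kg/m^3
t = m / (A * rho)
t = 2.4690e-05 / (1.7500e-03 * 16300)
t = 8.6556e-07 m = 865.6 nm

865.6


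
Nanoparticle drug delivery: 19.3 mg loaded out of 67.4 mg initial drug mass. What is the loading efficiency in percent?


Drug loading efficiency = (drug loaded / drug initial) * 100
DLE = 19.3 / 67.4 * 100
DLE = 0.2864 * 100
DLE = 28.64%

28.64


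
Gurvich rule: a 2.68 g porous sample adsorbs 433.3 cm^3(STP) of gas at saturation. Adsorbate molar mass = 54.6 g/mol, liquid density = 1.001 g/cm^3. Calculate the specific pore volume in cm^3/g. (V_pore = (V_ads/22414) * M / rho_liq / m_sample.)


Moles adsorbed n = V_ads / 22414 = 433.3 / 22414 = 1.933167e-02 mol
Liquid volume V_liq = n * M / rho_liq = 1.933167e-02 * 54.6 / 1.001 = 1.05445 cm^3
Specific pore volume V_pore = V_liq / m_sample = 1.05445 / 2.68
V_pore = 0.3935 cm^3/g

0.3935


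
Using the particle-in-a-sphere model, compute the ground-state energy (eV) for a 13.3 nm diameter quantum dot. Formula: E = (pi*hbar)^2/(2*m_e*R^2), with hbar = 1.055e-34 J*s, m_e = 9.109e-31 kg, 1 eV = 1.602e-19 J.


Radius R = 13.3/2 = 6.65 nm = 6.65e-09 m
E = (pi * 1.055e-34)^2 / (2 * 9.109e-31 * (6.65e-09)^2)
E(J) = 1.36352e-21
E = E(J) / 1.602e-19 = 0.0085 eV

0.0085


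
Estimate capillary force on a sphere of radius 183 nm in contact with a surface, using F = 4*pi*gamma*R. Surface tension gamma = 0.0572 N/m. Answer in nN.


Convert radius: R = 183 nm = 1.83e-07 m
F = 4 * pi * gamma * R
F = 4 * pi * 0.0572 * 1.83e-07
F = 1.3154e-07 N = 131.5397 nN

131.5397


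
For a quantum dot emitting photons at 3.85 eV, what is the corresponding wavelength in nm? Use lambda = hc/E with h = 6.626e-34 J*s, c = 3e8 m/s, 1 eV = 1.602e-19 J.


Convert energy: E = 3.85 eV = 3.85 * 1.602e-19 = 6.1677e-19 J
lambda = h*c / E = 6.626e-34 * 3e8 / 6.1677e-19
lambda = 3.22292e-07 m = 322.3 nm

322.3


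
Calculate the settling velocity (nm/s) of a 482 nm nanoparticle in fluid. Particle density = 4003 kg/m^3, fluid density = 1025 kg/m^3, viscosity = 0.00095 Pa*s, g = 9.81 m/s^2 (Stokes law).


Radius R = 482/2 nm = 2.41e-07 m
Density difference = 4003 - 1025 = 2978 kg/m^3
v = 2 * R^2 * (rho_p - rho_f) * g / (9 * eta)
v = 2 * (2.41e-07)^2 * 2978 * 9.81 / (9 * 0.00095)
v = 3.9691e-07 m/s = 396.9097 nm/s

396.9097


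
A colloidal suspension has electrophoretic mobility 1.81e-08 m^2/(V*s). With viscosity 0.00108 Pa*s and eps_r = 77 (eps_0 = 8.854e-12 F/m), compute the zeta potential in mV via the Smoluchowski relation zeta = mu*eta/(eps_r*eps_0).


Smoluchowski equation: zeta = mu * eta / (eps_r * eps_0)
zeta = 1.81e-08 * 0.00108 / (77 * 8.854e-12)
zeta = 0.028673 V = 28.67 mV

28.67


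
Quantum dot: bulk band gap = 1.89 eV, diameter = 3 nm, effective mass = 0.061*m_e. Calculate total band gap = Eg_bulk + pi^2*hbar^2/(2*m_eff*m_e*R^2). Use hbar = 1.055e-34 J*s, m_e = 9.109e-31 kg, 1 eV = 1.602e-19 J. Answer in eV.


Radius R = 3/2 nm = 1.5e-09 m
Confinement energy dE = pi^2 * hbar^2 / (2 * m_eff * m_e * R^2)
dE = pi^2 * (1.055e-34)^2 / (2 * 0.061 * 9.109e-31 * (1.5e-09)^2) J, divided by 1.602e-19 J/eV
dE = 2.7424 eV
Total band gap = E_g(bulk) + dE = 1.89 + 2.7424 = 4.6324 eV

4.6324


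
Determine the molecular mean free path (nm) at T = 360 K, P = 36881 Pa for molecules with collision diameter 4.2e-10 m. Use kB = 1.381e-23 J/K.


Mean free path: lambda = kB*T / (sqrt(2) * pi * d^2 * P)
lambda = 1.381e-23 * 360 / (sqrt(2) * pi * (4.2e-10)^2 * 36881)
lambda = 1.72001e-07 m
lambda = 172.0 nm

172.0


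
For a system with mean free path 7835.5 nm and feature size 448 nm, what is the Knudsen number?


Knudsen number Kn = lambda / L
Kn = 7835.5 / 448
Kn = 17.49

17.49


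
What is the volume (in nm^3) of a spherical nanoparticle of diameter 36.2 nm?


Radius r = 36.2/2 = 18.1 nm
Volume V = (4/3) * pi * r^3
V = (4/3) * pi * (18.1)^3
V = 24838.44 nm^3

24838.44


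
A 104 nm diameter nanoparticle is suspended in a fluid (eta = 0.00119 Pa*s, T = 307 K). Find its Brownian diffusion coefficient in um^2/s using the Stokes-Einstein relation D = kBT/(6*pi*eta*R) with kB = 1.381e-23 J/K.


Radius R = 104/2 = 52 nm = 5.2e-08 m
D = kB*T / (6*pi*eta*R)
D = 1.381e-23 * 307 / (6 * pi * 0.00119 * 5.2e-08)
D = 3.6348e-12 m^2/s = 3.635 um^2/s

3.635


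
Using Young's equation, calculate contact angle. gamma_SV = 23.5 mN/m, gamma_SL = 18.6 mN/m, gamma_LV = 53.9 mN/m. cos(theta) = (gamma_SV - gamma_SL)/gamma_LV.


cos(theta) = (gamma_SV - gamma_SL) / gamma_LV
cos(theta) = (23.5 - 18.6) / 53.9
cos(theta) = 0.090909
theta = arccos(0.090909) = 84.78 degrees

84.78


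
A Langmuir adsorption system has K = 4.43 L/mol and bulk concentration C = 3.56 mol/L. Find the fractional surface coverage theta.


Langmuir isotherm: theta = K*C / (1 + K*C)
K*C = 4.43 * 3.56 = 15.7708
theta = 15.7708 / (1 + 15.7708) = 15.7708 / 16.7708
theta = 0.9404

0.9404


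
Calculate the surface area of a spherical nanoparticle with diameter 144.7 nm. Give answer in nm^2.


Radius r = 144.7/2 = 72.35 nm
Surface area SA = 4 * pi * r^2
SA = 4 * pi * (72.35)^2
SA = 65778.95 nm^2

65778.95


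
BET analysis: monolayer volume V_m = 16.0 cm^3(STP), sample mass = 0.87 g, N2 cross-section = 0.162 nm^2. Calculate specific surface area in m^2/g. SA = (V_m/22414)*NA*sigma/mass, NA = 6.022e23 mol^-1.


Number of moles in monolayer = V_m / 22414 = 16.0 / 22414 = 0.00071384
Number of molecules = moles * NA = 0.00071384 * 6.022e23
SA = molecules * sigma / mass
SA = (16.0 / 22414) * 6.022e23 * 0.162e-18 / 0.87
SA = 80.0 m^2/g

80.0


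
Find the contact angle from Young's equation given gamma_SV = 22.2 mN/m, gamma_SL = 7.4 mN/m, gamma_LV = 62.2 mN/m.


cos(theta) = (gamma_SV - gamma_SL) / gamma_LV
cos(theta) = (22.2 - 7.4) / 62.2
cos(theta) = 0.237942
theta = arccos(0.237942) = 76.23 degrees

76.23


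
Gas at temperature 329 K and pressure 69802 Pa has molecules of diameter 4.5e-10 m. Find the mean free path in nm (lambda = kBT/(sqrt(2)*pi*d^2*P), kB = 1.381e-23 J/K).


Mean free path: lambda = kB*T / (sqrt(2) * pi * d^2 * P)
lambda = 1.381e-23 * 329 / (sqrt(2) * pi * (4.5e-10)^2 * 69802)
lambda = 7.23489e-08 m
lambda = 72.35 nm

72.35


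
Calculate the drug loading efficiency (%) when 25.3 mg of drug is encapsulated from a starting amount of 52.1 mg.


Drug loading efficiency = (drug loaded / drug initial) * 100
DLE = 25.3 / 52.1 * 100
DLE = 0.4856 * 100
DLE = 48.56%

48.56


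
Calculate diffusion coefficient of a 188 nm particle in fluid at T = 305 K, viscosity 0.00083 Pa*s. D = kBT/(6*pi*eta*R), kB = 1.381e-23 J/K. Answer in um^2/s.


Radius R = 188/2 = 94 nm = 9.4e-08 m
D = kB*T / (6*pi*eta*R)
D = 1.381e-23 * 305 / (6 * pi * 0.00083 * 9.4e-08)
D = 2.86409e-12 m^2/s = 2.864 um^2/s

2.864


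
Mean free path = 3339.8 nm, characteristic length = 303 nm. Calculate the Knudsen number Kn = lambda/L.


Knudsen number Kn = lambda / L
Kn = 3339.8 / 303
Kn = 11.0224

11.0224


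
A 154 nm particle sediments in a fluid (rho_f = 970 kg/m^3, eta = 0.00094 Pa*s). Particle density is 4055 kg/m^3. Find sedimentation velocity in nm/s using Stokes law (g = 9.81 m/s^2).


Radius R = 154/2 nm = 7.7e-08 m
Density difference = 4055 - 970 = 3085 kg/m^3
v = 2 * R^2 * (rho_p - rho_f) * g / (9 * eta)
v = 2 * (7.7e-08)^2 * 3085 * 9.81 / (9 * 0.00094)
v = 4.24195e-08 m/s = 42.4195 nm/s

42.4195


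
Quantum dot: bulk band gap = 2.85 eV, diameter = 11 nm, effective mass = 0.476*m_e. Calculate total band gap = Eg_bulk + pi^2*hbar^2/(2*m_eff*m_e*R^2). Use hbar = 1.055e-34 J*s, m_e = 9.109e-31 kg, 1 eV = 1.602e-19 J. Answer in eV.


Radius R = 11/2 nm = 5.5e-09 m
Confinement energy dE = pi^2 * hbar^2 / (2 * m_eff * m_e * R^2)
dE = pi^2 * (1.055e-34)^2 / (2 * 0.476 * 9.109e-31 * (5.5e-09)^2) J, divided by 1.602e-19 J/eV
dE = 0.0261 eV
Total band gap = E_g(bulk) + dE = 2.85 + 0.0261 = 2.8761 eV

2.8761


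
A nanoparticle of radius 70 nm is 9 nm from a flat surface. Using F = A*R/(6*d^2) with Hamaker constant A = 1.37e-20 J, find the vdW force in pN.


Convert to SI: R = 70 nm = 7e-08 m, d = 9 nm = 9e-09 m
F = A * R / (6 * d^2)
F = 1.37e-20 * 7e-08 / (6 * (9e-09)^2)
F = 1.97325e-12 N = 1.973 pN

1.973


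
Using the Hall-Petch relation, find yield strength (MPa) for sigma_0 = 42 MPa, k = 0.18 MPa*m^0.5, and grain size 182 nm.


d = 182 nm = 1.82e-07 m
sqrt(d) = 0.0004266146
Hall-Petch contribution = k / sqrt(d) = 0.18 / 0.0004266146 = 421.9 MPa
sigma = sigma_0 + k/sqrt(d) = 42 + 421.9 = 463.9 MPa

463.9


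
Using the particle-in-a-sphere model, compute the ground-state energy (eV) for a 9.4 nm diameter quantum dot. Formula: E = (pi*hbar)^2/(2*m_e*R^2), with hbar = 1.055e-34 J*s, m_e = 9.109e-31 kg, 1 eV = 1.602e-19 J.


Radius R = 9.4/2 = 4.7 nm = 4.7e-09 m
E = (pi * 1.055e-34)^2 / (2 * 9.109e-31 * (4.7e-09)^2)
E(J) = 2.72966e-21
E = E(J) / 1.602e-19 = 0.017 eV

0.017


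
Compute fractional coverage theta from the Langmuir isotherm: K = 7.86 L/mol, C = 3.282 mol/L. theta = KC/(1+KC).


Langmuir isotherm: theta = K*C / (1 + K*C)
K*C = 7.86 * 3.282 = 25.79652
theta = 25.79652 / (1 + 25.79652) = 25.79652 / 26.79652
theta = 0.9627

0.9627


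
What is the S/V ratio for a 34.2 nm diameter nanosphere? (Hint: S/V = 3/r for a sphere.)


Radius r = 34.2/2 = 17.1 nm
S/V = 3 / r = 3 / 17.1
S/V = 0.1754 nm^-1

0.1754


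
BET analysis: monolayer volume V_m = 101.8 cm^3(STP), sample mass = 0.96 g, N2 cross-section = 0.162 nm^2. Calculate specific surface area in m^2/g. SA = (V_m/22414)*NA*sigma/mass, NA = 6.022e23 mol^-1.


Number of moles in monolayer = V_m / 22414 = 101.8 / 22414 = 0.0045418
Number of molecules = moles * NA = 0.0045418 * 6.022e23
SA = molecules * sigma / mass
SA = (101.8 / 22414) * 6.022e23 * 0.162e-18 / 0.96
SA = 461.5 m^2/g

461.5


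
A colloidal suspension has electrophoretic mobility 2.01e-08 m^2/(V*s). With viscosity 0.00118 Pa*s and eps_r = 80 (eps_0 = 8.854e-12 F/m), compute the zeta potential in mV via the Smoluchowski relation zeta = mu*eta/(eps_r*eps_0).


Smoluchowski equation: zeta = mu * eta / (eps_r * eps_0)
zeta = 2.01e-08 * 0.00118 / (80 * 8.854e-12)
zeta = 0.033485 V = 33.48 mV

33.48


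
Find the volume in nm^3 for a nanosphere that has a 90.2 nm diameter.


Radius r = 90.2/2 = 45.1 nm
Volume V = (4/3) * pi * r^3
V = (4/3) * pi * (45.1)^3
V = 384253.86 nm^3

384253.86


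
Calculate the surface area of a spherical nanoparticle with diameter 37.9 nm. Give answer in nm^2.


Radius r = 37.9/2 = 18.95 nm
Surface area SA = 4 * pi * r^2
SA = 4 * pi * (18.95)^2
SA = 4512.62 nm^2

4512.62


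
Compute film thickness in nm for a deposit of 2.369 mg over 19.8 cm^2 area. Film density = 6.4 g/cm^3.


Convert: m = 2.369 mg = 2.3690e-06 kg, A = 19.8 cm^2 = 1.9800e-03 m^2, rho = 6.4 g/cm^3 = 6400 kg/m^3
t = m / (A * rho)
t = 2.3690e-06 / (1.9800e-03 * 6400)
t = 1.8695e-07 m = 186.9 nm

186.9


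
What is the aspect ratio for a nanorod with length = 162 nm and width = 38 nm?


Aspect ratio AR = length / diameter
AR = 162 / 38
AR = 4.26

4.26


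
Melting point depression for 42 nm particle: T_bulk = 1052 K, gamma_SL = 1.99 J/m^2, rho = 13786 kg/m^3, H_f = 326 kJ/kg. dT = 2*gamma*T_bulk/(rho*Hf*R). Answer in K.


Radius R = 42/2 = 21 nm = 2.1e-08 m
Convert H_f = 326 kJ/kg = 326000 J/kg
dT = 2 * gamma_SL * T_bulk / (rho * H_f * R)
dT = 2 * 1.99 * 1052 / (13786 * 326000 * 2.1e-08)
dT = 44.4 K

44.4


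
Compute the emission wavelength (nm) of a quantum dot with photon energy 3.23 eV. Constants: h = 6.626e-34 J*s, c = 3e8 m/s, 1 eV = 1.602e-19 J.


Convert energy: E = 3.23 eV = 3.23 * 1.602e-19 = 5.17446e-19 J
lambda = h*c / E = 6.626e-34 * 3e8 / 5.17446e-19
lambda = 3.84156e-07 m = 384.2 nm

384.2


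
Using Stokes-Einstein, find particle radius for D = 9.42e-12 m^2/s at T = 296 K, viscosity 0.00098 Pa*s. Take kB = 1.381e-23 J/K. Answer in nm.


Stokes-Einstein: R = kB*T / (6*pi*eta*D)
R = 1.381e-23 * 296 / (6 * pi * 0.00098 * 9.42e-12)
R = 2.34913e-08 m = 23.49 nm

23.49


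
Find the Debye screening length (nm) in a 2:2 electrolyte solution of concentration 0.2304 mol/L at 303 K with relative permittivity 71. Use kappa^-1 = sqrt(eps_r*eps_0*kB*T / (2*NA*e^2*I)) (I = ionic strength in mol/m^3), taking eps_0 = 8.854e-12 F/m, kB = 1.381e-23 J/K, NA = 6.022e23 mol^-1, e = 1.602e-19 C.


Ionic strength I = 0.2304 * 2^2 * 1000 = 921.6 mol/m^3
kappa^-1 = sqrt(71 * 8.854e-12 * 1.381e-23 * 303 / (2 * 6.022e23 * (1.602e-19)^2 * 921.6))
kappa^-1 = 0.304 nm

0.304


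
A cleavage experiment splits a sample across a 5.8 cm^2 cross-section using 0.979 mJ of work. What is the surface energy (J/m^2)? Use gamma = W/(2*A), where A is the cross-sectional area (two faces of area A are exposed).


Convert: A = 5.8 cm^2 = 0.00058 m^2, W = 0.979 mJ = 0.000979 J
Cleaving exposes two faces of area A, so total new surface = 2*A and gamma = W / (2*A)
gamma = 0.000979 / (2 * 0.00058)
gamma = 0.844 J/m^2

0.844


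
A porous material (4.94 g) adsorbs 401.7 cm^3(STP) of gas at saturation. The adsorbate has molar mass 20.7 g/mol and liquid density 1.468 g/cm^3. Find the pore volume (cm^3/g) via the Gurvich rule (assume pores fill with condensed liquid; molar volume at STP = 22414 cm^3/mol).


Moles adsorbed n = V_ads / 22414 = 401.7 / 22414 = 1.792183e-02 mol
Liquid volume V_liq = n * M / rho_liq = 1.792183e-02 * 20.7 / 1.468 = 0.25271 cm^3
Specific pore volume V_pore = V_liq / m_sample = 0.25271 / 4.94
V_pore = 0.0512 cm^3/g

0.0512


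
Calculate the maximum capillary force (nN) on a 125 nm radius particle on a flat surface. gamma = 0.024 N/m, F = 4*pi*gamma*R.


Convert radius: R = 125 nm = 1.25e-07 m
F = 4 * pi * gamma * R
F = 4 * pi * 0.024 * 1.25e-07
F = 3.76991e-08 N = 37.6991 nN

37.6991


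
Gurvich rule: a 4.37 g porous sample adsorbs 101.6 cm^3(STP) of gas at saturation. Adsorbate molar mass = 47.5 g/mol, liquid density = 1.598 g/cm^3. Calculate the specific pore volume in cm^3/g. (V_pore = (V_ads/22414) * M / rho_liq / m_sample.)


Moles adsorbed n = V_ads / 22414 = 101.6 / 22414 = 4.532881e-03 mol
Liquid volume V_liq = n * M / rho_liq = 4.532881e-03 * 47.5 / 1.598 = 0.13474 cm^3
Specific pore volume V_pore = V_liq / m_sample = 0.13474 / 4.37
V_pore = 0.0308 cm^3/g

0.0308


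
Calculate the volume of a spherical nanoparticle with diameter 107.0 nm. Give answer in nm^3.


Radius r = 107.0/2 = 53.5 nm
Volume V = (4/3) * pi * r^3
V = (4/3) * pi * (53.5)^3
V = 641431.01 nm^3

641431.01


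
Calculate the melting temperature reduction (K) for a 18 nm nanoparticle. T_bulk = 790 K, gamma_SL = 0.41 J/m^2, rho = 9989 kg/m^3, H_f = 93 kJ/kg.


Radius R = 18/2 = 9 nm = 9e-09 m
Convert H_f = 93 kJ/kg = 93000 J/kg
dT = 2 * gamma_SL * T_bulk / (rho * H_f * R)
dT = 2 * 0.41 * 790 / (9989 * 93000 * 9e-09)
dT = 77.5 K

77.5


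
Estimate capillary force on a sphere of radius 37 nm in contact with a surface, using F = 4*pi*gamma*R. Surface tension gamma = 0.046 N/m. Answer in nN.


Convert radius: R = 37 nm = 3.7e-08 m
F = 4 * pi * gamma * R
F = 4 * pi * 0.046 * 3.7e-08
F = 2.1388e-08 N = 21.388 nN

21.388


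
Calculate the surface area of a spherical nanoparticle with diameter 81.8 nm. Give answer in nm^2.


Radius r = 81.8/2 = 40.9 nm
Surface area SA = 4 * pi * r^2
SA = 4 * pi * (40.9)^2
SA = 21021.15 nm^2

21021.15


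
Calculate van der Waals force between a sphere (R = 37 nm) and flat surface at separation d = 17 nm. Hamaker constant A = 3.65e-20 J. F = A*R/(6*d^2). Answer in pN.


Convert to SI: R = 37 nm = 3.7e-08 m, d = 17 nm = 1.7e-08 m
F = A * R / (6 * d^2)
F = 3.65e-20 * 3.7e-08 / (6 * (1.7e-08)^2)
F = 7.78835e-13 N = 0.779 pN

0.779


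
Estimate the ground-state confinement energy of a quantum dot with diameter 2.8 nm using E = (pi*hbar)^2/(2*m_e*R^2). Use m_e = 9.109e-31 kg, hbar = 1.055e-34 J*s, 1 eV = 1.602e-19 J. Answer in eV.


Radius R = 2.8/2 = 1.4 nm = 1.4e-09 m
E = (pi * 1.055e-34)^2 / (2 * 9.109e-31 * (1.4e-09)^2)
E(J) = 3.07644e-20
E = E(J) / 1.602e-19 = 0.192 eV

0.192


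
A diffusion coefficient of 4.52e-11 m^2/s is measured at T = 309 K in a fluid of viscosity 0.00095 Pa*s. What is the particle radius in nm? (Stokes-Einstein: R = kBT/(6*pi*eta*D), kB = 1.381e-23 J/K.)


Stokes-Einstein: R = kB*T / (6*pi*eta*D)
R = 1.381e-23 * 309 / (6 * pi * 0.00095 * 4.52e-11)
R = 5.27217e-09 m = 5.27 nm

5.27


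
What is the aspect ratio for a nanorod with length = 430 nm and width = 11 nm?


Aspect ratio AR = length / diameter
AR = 430 / 11
AR = 39.09

39.09


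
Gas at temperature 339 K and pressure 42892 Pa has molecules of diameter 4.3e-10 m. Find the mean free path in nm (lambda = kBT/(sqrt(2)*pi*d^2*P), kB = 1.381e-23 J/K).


Mean free path: lambda = kB*T / (sqrt(2) * pi * d^2 * P)
lambda = 1.381e-23 * 339 / (sqrt(2) * pi * (4.3e-10)^2 * 42892)
lambda = 1.32866e-07 m
lambda = 132.87 nm

132.87


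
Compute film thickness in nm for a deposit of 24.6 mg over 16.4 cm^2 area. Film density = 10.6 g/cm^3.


Convert: m = 24.6 mg = 2.4600e-05 kg, A = 16.4 cm^2 = 1.6400e-03 m^2, rho = 10.6 g/cm^3 = 10600 kg/m^3
t = m / (A * rho)
t = 2.4600e-05 / (1.6400e-03 * 10600)
t = 1.4151e-06 m = 1415.1 nm

1415.1


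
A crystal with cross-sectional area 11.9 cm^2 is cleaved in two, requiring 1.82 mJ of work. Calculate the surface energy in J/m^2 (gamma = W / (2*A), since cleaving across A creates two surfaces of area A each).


Convert: A = 11.9 cm^2 = 0.00119 m^2, W = 1.82 mJ = 0.00182 J
Cleaving exposes two faces of area A, so total new surface = 2*A and gamma = W / (2*A)
gamma = 0.00182 / (2 * 0.00119)
gamma = 0.765 J/m^2

0.765


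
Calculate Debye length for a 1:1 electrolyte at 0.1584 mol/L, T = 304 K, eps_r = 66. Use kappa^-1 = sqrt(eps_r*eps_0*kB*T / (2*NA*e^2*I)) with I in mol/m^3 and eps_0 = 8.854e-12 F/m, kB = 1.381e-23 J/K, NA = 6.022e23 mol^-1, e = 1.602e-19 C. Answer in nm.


Ionic strength I = 0.1584 * 1^2 * 1000 = 158.4 mol/m^3
kappa^-1 = sqrt(66 * 8.854e-12 * 1.381e-23 * 304 / (2 * 6.022e23 * (1.602e-19)^2 * 158.4))
kappa^-1 = 0.708 nm

0.708


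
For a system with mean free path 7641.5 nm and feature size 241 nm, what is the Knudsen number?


Knudsen number Kn = lambda / L
Kn = 7641.5 / 241
Kn = 31.7075

31.7075


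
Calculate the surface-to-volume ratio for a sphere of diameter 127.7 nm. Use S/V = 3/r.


Radius r = 127.7/2 = 63.85 nm
S/V = 3 / r = 3 / 63.85
S/V = 0.047 nm^-1

0.047


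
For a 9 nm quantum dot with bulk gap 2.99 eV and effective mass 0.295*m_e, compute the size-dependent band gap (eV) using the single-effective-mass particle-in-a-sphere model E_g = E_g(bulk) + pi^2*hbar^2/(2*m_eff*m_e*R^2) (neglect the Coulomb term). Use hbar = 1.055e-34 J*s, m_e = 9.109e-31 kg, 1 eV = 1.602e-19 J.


Radius R = 9/2 nm = 4.5e-09 m
Confinement energy dE = pi^2 * hbar^2 / (2 * m_eff * m_e * R^2)
dE = pi^2 * (1.055e-34)^2 / (2 * 0.295 * 9.109e-31 * (4.5e-09)^2) J, divided by 1.602e-19 J/eV
dE = 0.063 eV
Total band gap = E_g(bulk) + dE = 2.99 + 0.063 = 3.053 eV

3.053


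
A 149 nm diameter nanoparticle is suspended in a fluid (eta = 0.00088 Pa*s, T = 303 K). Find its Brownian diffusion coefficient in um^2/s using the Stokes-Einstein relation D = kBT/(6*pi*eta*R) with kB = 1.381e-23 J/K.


Radius R = 149/2 = 74.5 nm = 7.45e-08 m
D = kB*T / (6*pi*eta*R)
D = 1.381e-23 * 303 / (6 * pi * 0.00088 * 7.45e-08)
D = 3.38607e-12 m^2/s = 3.386 um^2/s

3.386


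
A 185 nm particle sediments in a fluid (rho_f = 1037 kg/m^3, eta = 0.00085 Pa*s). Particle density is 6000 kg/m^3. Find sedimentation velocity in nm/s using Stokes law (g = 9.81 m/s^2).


Radius R = 185/2 nm = 9.25e-08 m
Density difference = 6000 - 1037 = 4963 kg/m^3
v = 2 * R^2 * (rho_p - rho_f) * g / (9 * eta)
v = 2 * (9.25e-08)^2 * 4963 * 9.81 / (9 * 0.00085)
v = 1.08909e-07 m/s = 108.9094 nm/s

108.9094


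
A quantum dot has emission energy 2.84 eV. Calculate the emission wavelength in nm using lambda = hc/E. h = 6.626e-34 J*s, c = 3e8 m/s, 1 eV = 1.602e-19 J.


Convert energy: E = 2.84 eV = 2.84 * 1.602e-19 = 4.54968e-19 J
lambda = h*c / E = 6.626e-34 * 3e8 / 4.54968e-19
lambda = 4.3691e-07 m = 436.9 nm

436.9


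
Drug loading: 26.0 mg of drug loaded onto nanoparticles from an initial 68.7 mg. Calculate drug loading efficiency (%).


Drug loading efficiency = (drug loaded / drug initial) * 100
DLE = 26.0 / 68.7 * 100
DLE = 0.3785 * 100
DLE = 37.85%

37.85


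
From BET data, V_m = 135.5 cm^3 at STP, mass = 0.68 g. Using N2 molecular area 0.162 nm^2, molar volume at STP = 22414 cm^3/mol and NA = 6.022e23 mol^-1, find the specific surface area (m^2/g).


Number of moles in monolayer = V_m / 22414 = 135.5 / 22414 = 0.00604533
Number of molecules = moles * NA = 0.00604533 * 6.022e23
SA = molecules * sigma / mass
SA = (135.5 / 22414) * 6.022e23 * 0.162e-18 / 0.68
SA = 867.3 m^2/g

867.3


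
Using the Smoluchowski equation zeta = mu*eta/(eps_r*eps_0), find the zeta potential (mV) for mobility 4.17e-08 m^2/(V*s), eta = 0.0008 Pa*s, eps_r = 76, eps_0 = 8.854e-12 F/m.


Smoluchowski equation: zeta = mu * eta / (eps_r * eps_0)
zeta = 4.17e-08 * 0.0008 / (76 * 8.854e-12)
zeta = 0.049576 V = 49.58 mV

49.58


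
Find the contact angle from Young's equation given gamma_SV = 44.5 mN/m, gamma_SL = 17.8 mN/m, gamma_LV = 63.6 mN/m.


cos(theta) = (gamma_SV - gamma_SL) / gamma_LV
cos(theta) = (44.5 - 17.8) / 63.6
cos(theta) = 0.419811
theta = arccos(0.419811) = 65.18 degrees

65.18


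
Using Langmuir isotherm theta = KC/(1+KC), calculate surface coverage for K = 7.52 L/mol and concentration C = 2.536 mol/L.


Langmuir isotherm: theta = K*C / (1 + K*C)
K*C = 7.52 * 2.536 = 19.07072
theta = 19.07072 / (1 + 19.07072) = 19.07072 / 20.07072
theta = 0.9502

0.9502


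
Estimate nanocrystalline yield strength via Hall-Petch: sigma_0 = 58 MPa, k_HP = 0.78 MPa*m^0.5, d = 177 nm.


d = 177 nm = 1.77e-07 m
sqrt(d) = 0.0004207137
Hall-Petch contribution = k / sqrt(d) = 0.78 / 0.0004207137 = 1854.0 MPa
sigma = sigma_0 + k/sqrt(d) = 58 + 1854.0 = 1912.0 MPa

1912.0


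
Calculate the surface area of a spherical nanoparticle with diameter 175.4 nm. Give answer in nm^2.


Radius r = 175.4/2 = 87.7 nm
Surface area SA = 4 * pi * r^2
SA = 4 * pi * (87.7)^2
SA = 96651.6 nm^2

96651.6


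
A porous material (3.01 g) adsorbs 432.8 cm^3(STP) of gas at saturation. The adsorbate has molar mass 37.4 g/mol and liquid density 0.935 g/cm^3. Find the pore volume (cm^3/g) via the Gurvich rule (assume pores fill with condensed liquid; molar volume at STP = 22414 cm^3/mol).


Moles adsorbed n = V_ads / 22414 = 432.8 / 22414 = 1.930936e-02 mol
Liquid volume V_liq = n * M / rho_liq = 1.930936e-02 * 37.4 / 0.935 = 0.77237 cm^3
Specific pore volume V_pore = V_liq / m_sample = 0.77237 / 3.01
V_pore = 0.2566 cm^3/g

0.2566


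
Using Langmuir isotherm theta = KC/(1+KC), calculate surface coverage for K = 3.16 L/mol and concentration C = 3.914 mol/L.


Langmuir isotherm: theta = K*C / (1 + K*C)
K*C = 3.16 * 3.914 = 12.36824
theta = 12.36824 / (1 + 12.36824) = 12.36824 / 13.36824
theta = 0.9252

0.9252


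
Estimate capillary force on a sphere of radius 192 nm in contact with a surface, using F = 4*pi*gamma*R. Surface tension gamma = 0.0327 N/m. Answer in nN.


Convert radius: R = 192 nm = 1.92e-07 m
F = 4 * pi * gamma * R
F = 4 * pi * 0.0327 * 1.92e-07
F = 7.88967e-08 N = 78.8967 nN

78.8967


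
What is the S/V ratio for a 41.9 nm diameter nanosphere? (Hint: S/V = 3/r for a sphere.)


Radius r = 41.9/2 = 20.95 nm
S/V = 3 / r = 3 / 20.95
S/V = 0.1432 nm^-1

0.1432


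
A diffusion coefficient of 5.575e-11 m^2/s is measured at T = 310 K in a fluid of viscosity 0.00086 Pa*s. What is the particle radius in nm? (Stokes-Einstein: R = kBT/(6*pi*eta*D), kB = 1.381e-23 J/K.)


Stokes-Einstein: R = kB*T / (6*pi*eta*D)
R = 1.381e-23 * 310 / (6 * pi * 0.00086 * 5.575e-11)
R = 4.73708e-09 m = 4.74 nm

4.74


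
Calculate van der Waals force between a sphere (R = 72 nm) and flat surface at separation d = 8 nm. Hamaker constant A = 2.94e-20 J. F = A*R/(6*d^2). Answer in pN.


Convert to SI: R = 72 nm = 7.2e-08 m, d = 8 nm = 8e-09 m
F = A * R / (6 * d^2)
F = 2.94e-20 * 7.2e-08 / (6 * (8e-09)^2)
F = 5.5125e-12 N = 5.513 pN

5.513


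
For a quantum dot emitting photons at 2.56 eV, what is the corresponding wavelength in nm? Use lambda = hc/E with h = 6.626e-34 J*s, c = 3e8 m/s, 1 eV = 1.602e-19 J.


Convert energy: E = 2.56 eV = 2.56 * 1.602e-19 = 4.10112e-19 J
lambda = h*c / E = 6.626e-34 * 3e8 / 4.10112e-19
lambda = 4.84697e-07 m = 484.7 nm

484.7


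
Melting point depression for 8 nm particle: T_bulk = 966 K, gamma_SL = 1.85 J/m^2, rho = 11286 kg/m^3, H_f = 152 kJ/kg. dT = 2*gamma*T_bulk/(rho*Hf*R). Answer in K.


Radius R = 8/2 = 4 nm = 4e-09 m
Convert H_f = 152 kJ/kg = 152000 J/kg
dT = 2 * gamma_SL * T_bulk / (rho * H_f * R)
dT = 2 * 1.85 * 966 / (11286 * 152000 * 4e-09)
dT = 520.9 K

520.9


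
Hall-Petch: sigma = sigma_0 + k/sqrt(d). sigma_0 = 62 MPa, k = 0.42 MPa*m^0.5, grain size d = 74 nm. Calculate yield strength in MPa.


d = 74 nm = 7.4e-08 m
sqrt(d) = 0.0002720294
Hall-Petch contribution = k / sqrt(d) = 0.42 / 0.0002720294 = 1544.0 MPa
sigma = sigma_0 + k/sqrt(d) = 62 + 1544.0 = 1606.0 MPa

1606.0


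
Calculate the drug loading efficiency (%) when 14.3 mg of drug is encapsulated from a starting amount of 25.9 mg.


Drug loading efficiency = (drug loaded / drug initial) * 100
DLE = 14.3 / 25.9 * 100
DLE = 0.5521 * 100
DLE = 55.21%

55.21


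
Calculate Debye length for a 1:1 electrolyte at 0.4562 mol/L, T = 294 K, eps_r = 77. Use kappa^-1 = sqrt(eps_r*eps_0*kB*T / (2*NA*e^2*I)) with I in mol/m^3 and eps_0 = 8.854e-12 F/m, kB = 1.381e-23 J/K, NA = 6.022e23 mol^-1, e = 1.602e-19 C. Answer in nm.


Ionic strength I = 0.4562 * 1^2 * 1000 = 456.2 mol/m^3
kappa^-1 = sqrt(77 * 8.854e-12 * 1.381e-23 * 294 / (2 * 6.022e23 * (1.602e-19)^2 * 456.2))
kappa^-1 = 0.443 nm

0.443


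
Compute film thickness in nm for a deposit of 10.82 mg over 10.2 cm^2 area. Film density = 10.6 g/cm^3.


Convert: m = 10.82 mg = 1.0820e-05 kg, A = 10.2 cm^2 = 1.0200e-03 m^2, rho = 10.6 g/cm^3 = 10600 kg/m^3
t = m / (A * rho)
t = 1.0820e-05 / (1.0200e-03 * 10600)
t = 1.0007e-06 m = 1000.7 nm

1000.7


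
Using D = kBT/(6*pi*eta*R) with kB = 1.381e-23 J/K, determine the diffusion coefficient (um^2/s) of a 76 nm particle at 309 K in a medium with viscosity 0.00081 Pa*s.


Radius R = 76/2 = 38 nm = 3.8e-08 m
D = kB*T / (6*pi*eta*R)
D = 1.381e-23 * 309 / (6 * pi * 0.00081 * 3.8e-08)
D = 7.355e-12 m^2/s = 7.355 um^2/s

7.355


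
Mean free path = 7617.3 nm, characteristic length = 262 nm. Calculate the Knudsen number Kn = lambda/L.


Knudsen number Kn = lambda / L
Kn = 7617.3 / 262
Kn = 29.0737

29.0737


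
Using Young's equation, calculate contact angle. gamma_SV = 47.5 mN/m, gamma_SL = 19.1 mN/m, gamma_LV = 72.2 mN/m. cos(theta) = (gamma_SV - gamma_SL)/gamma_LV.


cos(theta) = (gamma_SV - gamma_SL) / gamma_LV
cos(theta) = (47.5 - 19.1) / 72.2
cos(theta) = 0.393352
theta = arccos(0.393352) = 66.84 degrees

66.84
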